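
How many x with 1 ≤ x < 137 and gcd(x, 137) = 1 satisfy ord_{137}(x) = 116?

0

φ(137) = 137 − 1 = 136 = 2^3 · 17.
Since (Z/137Z)^× is cyclic of order 136, the number of elements of order d is φ(d) when d | 136 and 0 otherwise.
Here 136 is not a multiple of 116, so there are no elements of order 116.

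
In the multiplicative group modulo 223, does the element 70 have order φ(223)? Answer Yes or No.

Yes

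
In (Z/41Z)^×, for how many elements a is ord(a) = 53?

0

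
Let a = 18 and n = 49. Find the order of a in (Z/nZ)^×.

3

Since 18 ∈ (Z/49Z)^×, its order divides φ(49) = φ(7^2) = 7·(7−1) = 42 = 2 · 3 · 7.
Divisors of 42: 1, 2, 3, 6, 7, 14, 21, 42.
Check 18^d mod 49 for each divisor in increasing order:
18^1 ≡ 18
18^2 ≡ 30
18^3 ≡ 1
The smallest such exponent is 3, so the order of 18 is 3.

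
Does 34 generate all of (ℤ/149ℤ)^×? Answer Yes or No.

φ(149) = 149 − 1 = 148 = 2^2 · 37.
An element g generates (Z/149Z)^× iff g^(148/q) ≢ 1 (mod 149) for each prime q ∈ {2, 37}.
34^74 ≡ 148 (mod 149)  [q = 2: ≢ 1 ✓]
34^4 ≡ 104 (mod 149)  [q = 37: ≢ 1 ✓]
Every test exponent gives a nontrivial residue, hence 34 generates the full group.

Yes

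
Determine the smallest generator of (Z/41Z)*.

φ(41) = 41 − 1 = 40 = 2^3 · 5.
g is a primitive root iff g^(40/q) ≢ 1 (mod 41) for each prime q ∈ {2, 5}.
g = 2: 2^20 ≡ 1 — hits 1, so not a primitive root.
g = 3: 3^20 ≡ 40; 3^8 ≡ 1 — hits 1, so not a primitive root.
g = 4: 4^20 ≡ 1 — hits 1, so not a primitive root.
g = 5: 5^20 ≡ 1 — hits 1, so not a primitive root.
g = 6: 6^20 ≡ 40; 6^8 ≡ 10 — none is 1, so 6 is a primitive root.
So 6 is the smallest generator of (Z/41Z)^×.

6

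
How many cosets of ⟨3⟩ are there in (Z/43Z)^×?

1

ord(3) | φ(43) = 43 − 1 = 42 = 2 · 3 · 7.
Divisors of 42: 1, 2, 3, 6, 7, 14, 21, 42.
Evaluate successive powers at the divisors of 42:
3^1 ≡ 3 (mod 43)
3^2 ≡ 9 (mod 43)
3^3 ≡ 27 (mod 43)
3^6 ≡ 41 (mod 43)
3^7 ≡ 37 (mod 43)
3^14 ≡ 36 (mod 43)
3^21 ≡ 42 (mod 43)
3^42 ≡ 1 (mod 43) ✓
The order of 3 is 42, so the subgroup it generates has 42 elements.
The index is φ(43) / ord(3) = 42 / 42 = 1.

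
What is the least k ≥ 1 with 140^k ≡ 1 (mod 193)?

192

By Lagrange's theorem, ord_193(140) divides φ(193) = 193 − 1 = 192 = 2^6 · 3.
Divisors of 192: 1, 2, 3, 4, 6, 8, 12, 16, 24, 32, 48, 64, 96, 192.
Evaluate successive powers at the divisors of 192:
140^1 ≡ 140 (mod 193)
140^2 ≡ 107 (mod 193)
140^3 ≡ 119 (mod 193)
140^4 ≡ 62 (mod 193)
140^6 ≡ 72 (mod 193)
140^8 ≡ 177 (mod 193)
140^12 ≡ 166 (mod 193)
140^16 ≡ 63 (mod 193)
140^24 ≡ 150 (mod 193)
140^32 ≡ 109 (mod 193)
140^48 ≡ 112 (mod 193)
140^64 ≡ 108 (mod 193)
140^96 ≡ 192 (mod 193)
140^192 ≡ 1 (mod 193) ✓
Therefore the multiplicative order of 140 modulo 193 is 192.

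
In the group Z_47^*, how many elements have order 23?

φ(47) = 47 − 1 = 46 = 2 · 23.
In a cyclic group of order 46, there are φ(d) elements of order d for each divisor d of 46, and zero for non-divisors.
23 | 46, and φ(23) = 23 − 1 = 22.

22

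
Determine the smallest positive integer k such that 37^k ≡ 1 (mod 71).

7

By Lagrange's theorem, ord_71(37) divides φ(71) = 71 − 1 = 70 = 2 · 5 · 7.
Divisors of 70: 1, 2, 5, 7, 10, 14, 35, 70.
Evaluate successive powers at the divisors of 70:
37^1 ≡ 37
37^2 ≡ 20
37^5 ≡ 32
37^7 ≡ 1
So ord_71(37) = 7.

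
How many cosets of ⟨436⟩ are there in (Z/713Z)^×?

66

ord(436) | φ(713) = φ(23·31) = (23−1)·(31−1) = 22·30 = 660 = 2^2 · 3 · 5 · 11.
Divisors of 660: 1, 2, 3, 4, 5, 6, 10, 11, 12, 15, 20, 22, 30, 33, 44, 55, 60, 66, 110, 132, 165, 220, 330, 660.
Compute 436^d (mod 713) for the divisors d until we hit 1:
436^1 ≡ 436
436^2 ≡ 438
436^3 ≡ 597
436^4 ≡ 47
436^5 ≡ 528
436^6 ≡ 622
436^10 ≡ 1
The order of 436 is 10, so the subgroup it generates has 10 elements.
Index = |(Z/713Z)^×| / |⟨436⟩| = 660 / 10 = 66.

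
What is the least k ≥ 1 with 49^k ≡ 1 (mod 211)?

105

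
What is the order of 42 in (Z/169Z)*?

By Lagrange's theorem, ord_169(42) divides φ(169) = φ(13^2) = 13·(13−1) = 156 = 2^2 · 3 · 13.
Divisors of 156: 1, 2, 3, 4, 6, 12, 13, 26, 39, 52, 78, 156.
Check 42^d mod 169 for each divisor in increasing order:
42^1 ≡ 42 (mod 169)
42^2 ≡ 74 (mod 169)
42^3 ≡ 66 (mod 169)
42^4 ≡ 68 (mod 169)
42^6 ≡ 131 (mod 169)
42^12 ≡ 92 (mod 169)
42^13 ≡ 146 (mod 169)
42^26 ≡ 22 (mod 169)
42^39 ≡ 1 (mod 169) ✓
The smallest such exponent is 39, so the order of 42 is 39.

39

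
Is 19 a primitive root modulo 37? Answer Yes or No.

φ(37) = 37 − 1 = 36 = 2^2 · 3^2.
Test 19^(36/q) mod 37 for each prime factor q of 36:
19^18 ≡ 36 (mod 37)  [q = 2: ≢ 1 ✓]
19^12 ≡ 10 (mod 37)  [q = 3: ≢ 1 ✓]
None equal 1, so ord_37(19) = 36: 19 is a primitive root.

Yes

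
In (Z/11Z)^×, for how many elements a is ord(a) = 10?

4

φ(11) = 11 − 1 = 10 = 2 · 5.
(Z/11Z)^× is cyclic (|G| = 10); a cyclic group of order m has exactly φ(d) elements of each order d | m, and none otherwise.
10 = 2 · 5 divides 10, and φ(10) = 4.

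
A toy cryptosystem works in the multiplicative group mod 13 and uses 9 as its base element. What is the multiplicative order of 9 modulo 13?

ord(9) | φ(13) = 13 − 1 = 12 = 2^2 · 3.
Divisors of 12: 1, 2, 3, 4, 6, 12.
Compute 9^d (mod 13) for the divisors d until we hit 1:
9^1 ≡ 9 (mod 13)
9^2 ≡ 3 (mod 13)
9^3 ≡ 1 (mod 13) ✓
Hence ord(9) = 3.

3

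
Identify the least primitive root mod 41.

6

φ(41) = 41 − 1 = 40 = 2^3 · 5.
Test candidates g = 2, 3, … against the prime factors q ∈ {2, 5} of φ(41): g is a generator iff g^(40/q) ≢ 1 for every such q.
g = 2: 2^20 ≡ 1 — hits 1, so not a primitive root.
g = 3: 3^20 ≡ 40; 3^8 ≡ 1 — hits 1, so not a primitive root.
g = 4: 4^20 ≡ 1 — hits 1, so not a primitive root.
g = 5: 5^20 ≡ 1 — hits 1, so not a primitive root.
g = 6: 6^20 ≡ 40; 6^8 ≡ 10 — none is 1, so 6 is a primitive root.
Hence the least primitive root of 41 is 6.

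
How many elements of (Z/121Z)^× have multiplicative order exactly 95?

0

φ(121) = φ(11^2) = 11·(11−1) = 110 = 2 · 5 · 11.
(Z/121Z)^× is cyclic (|G| = 110); a cyclic group of order m has exactly φ(d) elements of each order d | m, and none otherwise.
Here 110 is not a multiple of 95, so there are no elements of order 95.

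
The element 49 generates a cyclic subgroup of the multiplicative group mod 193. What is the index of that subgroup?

16

Since 49 ∈ (Z/193Z)^×, its order divides φ(193) = 193 − 1 = 192 = 2^6 · 3.
Divisors of 192: 1, 2, 3, 4, 6, 8, 12, 16, 24, 32, 48, 64, 96, 192.
Evaluate successive powers at the divisors of 192:
49^1 ≡ 49 (mod 193)
49^2 ≡ 85 (mod 193)
49^3 ≡ 112 (mod 193)
49^4 ≡ 84 (mod 193)
49^6 ≡ 192 (mod 193)
49^8 ≡ 108 (mod 193)
49^12 ≡ 1 (mod 193) ✓
The order of 49 is 12, so the subgroup it generates has 12 elements.
Index = |(Z/193Z)^×| / |⟨49⟩| = 192 / 12 = 16.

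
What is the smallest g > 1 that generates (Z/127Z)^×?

3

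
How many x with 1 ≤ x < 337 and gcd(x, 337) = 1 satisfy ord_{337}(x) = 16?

8

φ(337) = 337 − 1 = 336 = 2^4 · 3 · 7.
(Z/337Z)^× is cyclic (|G| = 336); a cyclic group of order m has exactly φ(d) elements of each order d | m, and none otherwise.
16 = 2^4 divides 336, and φ(16) = 8.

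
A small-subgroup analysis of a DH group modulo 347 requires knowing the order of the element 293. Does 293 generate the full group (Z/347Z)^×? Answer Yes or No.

φ(347) = 347 − 1 = 346 = 2 · 173.
Test 293^(346/q) mod 347 for each prime factor q of 346:
293^173 ≡ 1 (mod 347)  [q = 2: ≡ 1 ✗]
293^2 ≡ 140 (mod 347)  [q = 173: ≢ 1 ✓]
Since 293^173 ≡ 1, the order of 293 divides 173 < 346, so 293 is not a primitive root.

No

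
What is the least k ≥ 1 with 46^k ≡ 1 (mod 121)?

110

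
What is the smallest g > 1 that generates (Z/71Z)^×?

7

φ(71) = 71 − 1 = 70 = 2 · 5 · 7.
g is a primitive root iff g^(70/q) ≢ 1 (mod 71) for each prime q ∈ {2, 5, 7}.
g = 2: 2^35 ≡ 1 — hits 1, so not a primitive root.
g = 3: 3^35 ≡ 1 — hits 1, so not a primitive root.
g = 4: 4^35 ≡ 1 — hits 1, so not a primitive root.
g = 5: 5^35 ≡ 1 — hits 1, so not a primitive root.
g = 6: 6^35 ≡ 1 — hits 1, so not a primitive root.
g = 7: 7^35 ≡ 70; 7^14 ≡ 54; 7^10 ≡ 45 — none is 1, so 7 is a primitive root.
So 7 is the smallest generator of (Z/71Z)^×.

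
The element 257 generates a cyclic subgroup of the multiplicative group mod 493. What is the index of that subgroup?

Since 257 ∈ (Z/493Z)^×, its order divides φ(493) = φ(17·29) = (17−1)·(29−1) = 16·28 = 448 = 2^6 · 7.
Divisors of 448: 1, 2, 4, 7, 8, 14, 16, 28, 32, 56, 64, 112, 224, 448.
Check 257^d mod 493 for each divisor in increasing order:
257^1 ≡ 257
257^2 ≡ 480
257^4 ≡ 169
257^7 ≡ 349
257^8 ≡ 460
257^14 ≡ 30
257^16 ≡ 103
257^28 ≡ 407
257^32 ≡ 256
257^56 ≡ 1
Thus |⟨257⟩| = ord(257) = 56.
Index = |(Z/493Z)^×| / |⟨257⟩| = 448 / 56 = 8.

8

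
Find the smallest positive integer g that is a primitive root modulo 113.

3

φ(113) = 113 − 1 = 112 = 2^4 · 7.
Test candidates g = 2, 3, … against the prime factors q ∈ {2, 7} of φ(113): g is a generator iff g^(112/q) ≢ 1 for every such q.
g = 2: 2^56 ≡ 1 — hits 1, so not a primitive root.
g = 3: 3^56 ≡ 112; 3^16 ≡ 49 — none is 1, so 3 is a primitive root.
Hence the least primitive root of 113 is 3.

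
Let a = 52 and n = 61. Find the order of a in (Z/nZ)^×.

ord(52) | φ(61) = 61 − 1 = 60 = 2^2 · 3 · 5.
Divisors of 60: 1, 2, 3, 4, 5, 6, 10, 12, 15, 20, 30, 60.
Compute 52^d (mod 61) for the divisors d until we hit 1:
52^1 ≡ 52 (mod 61)
52^2 ≡ 20 (mod 61)
52^3 ≡ 3 (mod 61)
52^4 ≡ 34 (mod 61)
52^5 ≡ 60 (mod 61)
52^6 ≡ 9 (mod 61)
52^10 ≡ 1 (mod 61) ✓
So ord_61(52) = 10.

10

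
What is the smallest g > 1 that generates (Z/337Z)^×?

φ(337) = 337 − 1 = 336 = 2^4 · 3 · 7.
Test candidates g = 2, 3, … against the prime factors q ∈ {2, 3, 7} of φ(337): g is a generator iff g^(336/q) ≢ 1 for every such q.
g = 2: 2^168 ≡ 1 — hits 1, so not a primitive root.
g = 3: 3^168 ≡ 1 — hits 1, so not a primitive root.
g = 4: 4^168 ≡ 1 — hits 1, so not a primitive root.
g = 5: 5^168 ≡ 336; 5^112 ≡ 1 — hits 1, so not a primitive root.
g = 6: 6^168 ≡ 1 — hits 1, so not a primitive root.
g = 7: 7^168 ≡ 1 — hits 1, so not a primitive root.
g = 8: 8^168 ≡ 1 — hits 1, so not a primitive root.
g = 9: 9^168 ≡ 1 — hits 1, so not a primitive root.
g = 10: 10^168 ≡ 336; 10^112 ≡ 128; 10^48 ≡ 175 — none is 1, so 10 is a primitive root.
Hence the least primitive root of 337 is 10.

10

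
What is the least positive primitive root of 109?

6

φ(109) = 109 − 1 = 108 = 2^2 · 3^3.
Test candidates g = 2, 3, … against the prime factors q ∈ {2, 3} of φ(109): g is a generator iff g^(108/q) ≢ 1 for every such q.
g = 2: 2^54 ≡ 108; 2^36 ≡ 1 — hits 1, so not a primitive root.
g = 3: 3^54 ≡ 1 — hits 1, so not a primitive root.
g = 4: 4^54 ≡ 1 — hits 1, so not a primitive root.
g = 5: 5^54 ≡ 1 — hits 1, so not a primitive root.
g = 6: 6^54 ≡ 108; 6^36 ≡ 63 — none is 1, so 6 is a primitive root.
The smallest primitive root modulo 109 is 6.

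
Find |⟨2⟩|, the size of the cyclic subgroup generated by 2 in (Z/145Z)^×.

28

By Lagrange's theorem, ord_145(2) divides φ(145) = φ(5·29) = (5−1)·(29−1) = 4·28 = 112 = 2^4 · 7.
Divisors of 112: 1, 2, 4, 7, 8, 14, 16, 28, 56, 112.
Test each divisor d:
2^1 ≡ 2
2^2 ≡ 4
2^4 ≡ 16
2^7 ≡ 128
2^8 ≡ 111
2^14 ≡ 144
2^16 ≡ 141
2^28 ≡ 1
Hence ord(2) = 28.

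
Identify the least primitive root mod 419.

2

φ(419) = 419 − 1 = 418 = 2 · 11 · 19.
g is a primitive root iff g^(418/q) ≢ 1 (mod 419) for each prime q ∈ {2, 11, 19}.
g = 2: 2^209 ≡ 418; 2^38 ≡ 334; 2^22 ≡ 114 — none is 1, so 2 is a primitive root.
So 2 is the smallest generator of (Z/419Z)^×.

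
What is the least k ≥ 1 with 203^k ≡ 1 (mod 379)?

The order of 203 must divide φ(379) = 379 − 1 = 378 = 2 · 3^3 · 7.
Divisors of 378: 1, 2, 3, 6, 7, 9, 14, 18, 21, 27, 42, 54, 63, 126, 189, 378.
Compute 203^d (mod 379) for the divisors d until we hit 1:
203^1 ≡ 203 (mod 379)
203^2 ≡ 277 (mod 379)
203^3 ≡ 139 (mod 379)
203^6 ≡ 371 (mod 379)
203^7 ≡ 271 (mod 379)
203^9 ≡ 25 (mod 379)
203^14 ≡ 294 (mod 379)
203^18 ≡ 246 (mod 379)
203^21 ≡ 84 (mod 379)
203^27 ≡ 86 (mod 379)
203^42 ≡ 234 (mod 379)
203^54 ≡ 195 (mod 379)
203^63 ≡ 327 (mod 379)
203^126 ≡ 51 (mod 379)
203^189 ≡ 1 (mod 379) ✓
So ord_379(203) = 189.

189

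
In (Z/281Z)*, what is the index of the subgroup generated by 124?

10

Since 124 ∈ (Z/281Z)^×, its order divides φ(281) = 281 − 1 = 280 = 2^3 · 5 · 7.
Divisors of 280: 1, 2, 4, 5, 7, 8, 10, 14, 20, 28, 35, 40, 56, 70, 140, 280.
Check 124^d mod 281 for each divisor in increasing order:
124^1 ≡ 124
124^2 ≡ 202
124^4 ≡ 59
124^5 ≡ 10
124^7 ≡ 53
124^8 ≡ 109
124^10 ≡ 100
124^14 ≡ 280
124^20 ≡ 165
124^28 ≡ 1
So ord_281(124) = 28, hence |⟨124⟩| = 28.
[(Z/281Z)^× : ⟨124⟩] = 280/28 = 10.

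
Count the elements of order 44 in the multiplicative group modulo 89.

20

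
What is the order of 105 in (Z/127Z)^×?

The order of 105 must divide φ(127) = 127 − 1 = 126 = 2 · 3^2 · 7.
Divisors of 126: 1, 2, 3, 6, 7, 9, 14, 18, 21, 42, 63, 126.
Compute 105^d (mod 127) for the divisors d until we hit 1:
105^1 ≡ 105 (mod 127)
105^2 ≡ 103 (mod 127)
105^3 ≡ 20 (mod 127)
105^6 ≡ 19 (mod 127)
105^7 ≡ 90 (mod 127)
105^9 ≡ 126 (mod 127)
105^14 ≡ 99 (mod 127)
105^18 ≡ 1 (mod 127) ✓
Therefore the multiplicative order of 105 modulo 127 is 18.

18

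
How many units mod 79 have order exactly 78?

24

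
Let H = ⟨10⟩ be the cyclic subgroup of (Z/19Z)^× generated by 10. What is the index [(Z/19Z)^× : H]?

1

The order of 10 must divide φ(19) = 19 − 1 = 18 = 2 · 3^2.
Divisors of 18: 1, 2, 3, 6, 9, 18.
Check 10^d mod 19 for each divisor in increasing order:
10^1 ≡ 10 (mod 19)
10^2 ≡ 5 (mod 19)
10^3 ≡ 12 (mod 19)
10^6 ≡ 11 (mod 19)
10^9 ≡ 18 (mod 19)
10^18 ≡ 1 (mod 19) ✓
Thus |⟨10⟩| = ord(10) = 18.
Index = |(Z/19Z)^×| / |⟨10⟩| = 18 / 18 = 1.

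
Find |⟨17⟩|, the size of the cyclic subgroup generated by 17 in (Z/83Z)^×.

41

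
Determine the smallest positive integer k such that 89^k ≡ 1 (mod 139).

The order of 89 must divide φ(139) = 139 − 1 = 138 = 2 · 3 · 23.
Divisors of 138: 1, 2, 3, 6, 23, 46, 69, 138.
Test each divisor d:
89^1 ≡ 89 (mod 139)
89^2 ≡ 137 (mod 139)
89^3 ≡ 100 (mod 139)
89^6 ≡ 131 (mod 139)
89^23 ≡ 96 (mod 139)
89^46 ≡ 42 (mod 139)
89^69 ≡ 1 (mod 139) ✓
So ord_139(89) = 69.

69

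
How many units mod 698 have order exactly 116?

56

φ(698) = φ(2)·φ(349) = 1·348 = 348 = 2^2 · 3 · 29.
Since (Z/698Z)^× is cyclic of order 348, the number of elements of order d is φ(d) when d | 348 and 0 otherwise.
116 = 2^2 · 29 divides 348, and φ(116) = 56.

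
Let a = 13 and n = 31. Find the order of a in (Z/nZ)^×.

30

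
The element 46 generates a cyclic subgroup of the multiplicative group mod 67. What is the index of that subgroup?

1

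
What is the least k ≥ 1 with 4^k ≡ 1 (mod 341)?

The order of 4 must divide φ(341) = φ(11·31) = (11−1)·(31−1) = 10·30 = 300 = 2^2 · 3 · 5^2.
Divisors of 300: 1, 2, 3, 4, 5, 6, 10, 12, 15, 20, 25, 30, 50, 60, 75, 100, 150, 300.
Test each divisor d:
4^1 ≡ 4 (mod 341)
4^2 ≡ 16 (mod 341)
4^3 ≡ 64 (mod 341)
4^4 ≡ 256 (mod 341)
4^5 ≡ 1 (mod 341) ✓
Hence ord(4) = 5.

5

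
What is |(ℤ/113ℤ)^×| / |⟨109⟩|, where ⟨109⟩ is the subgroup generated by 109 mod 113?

16

The order of 109 must divide φ(113) = 113 − 1 = 112 = 2^4 · 7.
Divisors of 112: 1, 2, 4, 7, 8, 14, 16, 28, 56, 112.
Compute 109^d (mod 113) for the divisors d until we hit 1:
109^1 ≡ 109 (mod 113)
109^2 ≡ 16 (mod 113)
109^4 ≡ 30 (mod 113)
109^7 ≡ 1 (mod 113) ✓
So ord_113(109) = 7, hence |⟨109⟩| = 7.
[(Z/113Z)^× : ⟨109⟩] = 112/7 = 16.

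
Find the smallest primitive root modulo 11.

2

φ(11) = 11 − 1 = 10 = 2 · 5.
g is a primitive root iff g^(10/q) ≢ 1 (mod 11) for each prime q ∈ {2, 5}.
g = 2: 2^5 ≡ 10; 2^2 ≡ 4 — none is 1, so 2 is a primitive root.
The smallest primitive root modulo 11 is 2.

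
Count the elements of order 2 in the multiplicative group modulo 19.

φ(19) = 19 − 1 = 18 = 2 · 3^2.
Since (Z/19Z)^× is cyclic of order 18, the number of elements of order d is φ(d) when d | 18 and 0 otherwise.
2 | 18, and φ(2) = 2 − 1 = 1.

1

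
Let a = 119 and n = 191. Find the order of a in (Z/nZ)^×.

Since 119 ∈ (Z/191Z)^×, its order divides φ(191) = 191 − 1 = 190 = 2 · 5 · 19.
Divisors of 190: 1, 2, 5, 10, 19, 38, 95, 190.
Test each divisor d:
119^1 ≡ 119 (mod 191)
119^2 ≡ 27 (mod 191)
119^5 ≡ 37 (mod 191)
119^10 ≡ 32 (mod 191)
119^19 ≡ 7 (mod 191)
119^38 ≡ 49 (mod 191)
119^95 ≡ 190 (mod 191)
119^190 ≡ 1 (mod 191) ✓
So ord_191(119) = 190.

190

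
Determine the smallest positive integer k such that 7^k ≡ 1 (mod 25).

ord(7) | φ(25) = φ(5^2) = 5·(5−1) = 20 = 2^2 · 5.
Divisors of 20: 1, 2, 4, 5, 10, 20.
Test each divisor d:
7^1 ≡ 7
7^2 ≡ 24
7^4 ≡ 1
The smallest such exponent is 4, so the order of 7 is 4.

4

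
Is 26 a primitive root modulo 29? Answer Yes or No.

Yes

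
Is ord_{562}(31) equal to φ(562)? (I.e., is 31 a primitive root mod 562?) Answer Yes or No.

No

φ(562) = φ(2)·φ(281) = 1·280 = 280 = 2^3 · 5 · 7.
An element g generates (Z/562Z)^× iff g^(280/q) ≢ 1 (mod 562) for each prime q ∈ {2, 5, 7}.
31^140 ≡ 1 (mod 562)  [q = 2: ≡ 1 ✗]
31^56 ≡ 371 (mod 562)  [q = 5: ≢ 1 ✓]
31^40 ≡ 79 (mod 562)  [q = 7: ≢ 1 ✓]
31^140 ≡ 1 shows ord(31) | 140, strictly less than φ(562); not a primitive root.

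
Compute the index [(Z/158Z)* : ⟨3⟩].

1

ord(3) | φ(158) = φ(2)·φ(79) = 1·78 = 78 = 2 · 3 · 13.
Divisors of 78: 1, 2, 3, 6, 13, 26, 39, 78.
Compute 3^d (mod 158) for the divisors d until we hit 1:
3^1 ≡ 3 (mod 158)
3^2 ≡ 9 (mod 158)
3^3 ≡ 27 (mod 158)
3^6 ≡ 97 (mod 158)
3^13 ≡ 103 (mod 158)
3^26 ≡ 23 (mod 158)
3^39 ≡ 157 (mod 158)
3^78 ≡ 1 (mod 158) ✓
Thus |⟨3⟩| = ord(3) = 78.
The index is φ(158) / ord(3) = 78 / 78 = 1.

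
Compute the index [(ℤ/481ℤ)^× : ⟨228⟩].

36

The order of 228 must divide φ(481) = φ(13·37) = (13−1)·(37−1) = 12·36 = 432 = 2^4 · 3^3.
Divisors of 432: 1, 2, 3, 4, 6, 8, 9, 12, 16, 18, 24, 27, 36, 48, 54, 72, 108, 144, 216, 432.
Evaluate successive powers at the divisors of 432:
228^1 ≡ 228 (mod 481)
228^2 ≡ 36 (mod 481)
228^3 ≡ 31 (mod 481)
228^4 ≡ 334 (mod 481)
228^6 ≡ 480 (mod 481)
228^8 ≡ 445 (mod 481)
228^9 ≡ 450 (mod 481)
228^12 ≡ 1 (mod 481) ✓
The order of 228 is 12, so the subgroup it generates has 12 elements.
The index is φ(481) / ord(228) = 432 / 12 = 36.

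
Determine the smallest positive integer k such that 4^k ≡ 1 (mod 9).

3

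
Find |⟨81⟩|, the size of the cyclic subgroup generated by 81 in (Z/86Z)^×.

21

Since 81 ∈ (Z/86Z)^×, its order divides φ(86) = φ(2)·φ(43) = 1·42 = 42 = 2 · 3 · 7.
Divisors of 42: 1, 2, 3, 6, 7, 14, 21, 42.
Evaluate successive powers at the divisors of 42:
81^1 ≡ 81
81^2 ≡ 25
81^3 ≡ 47
81^6 ≡ 59
81^7 ≡ 49
81^14 ≡ 79
81^21 ≡ 1
Hence ord(81) = 21.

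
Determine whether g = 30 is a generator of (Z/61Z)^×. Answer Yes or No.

Yes

φ(61) = 61 − 1 = 60 = 2^2 · 3 · 5.
It suffices to check that the order of 30 is not a proper divisor of 60: compute 30^(60/q) for q ∈ {2, 3, 5}.
30^30 ≡ 60 (mod 61)  [q = 2: ≢ 1 ✓]
30^20 ≡ 13 (mod 61)  [q = 3: ≢ 1 ✓]
30^12 ≡ 34 (mod 61)  [q = 5: ≢ 1 ✓]
All checks pass, so 30 has order 60 and is a primitive root modulo 61.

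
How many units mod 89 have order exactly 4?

2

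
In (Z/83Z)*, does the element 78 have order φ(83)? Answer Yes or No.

No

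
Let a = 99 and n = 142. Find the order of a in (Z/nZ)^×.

70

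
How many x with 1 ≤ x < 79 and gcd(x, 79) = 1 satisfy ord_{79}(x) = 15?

φ(79) = 79 − 1 = 78 = 2 · 3 · 13.
Since (Z/79Z)^× is cyclic of order 78, the number of elements of order d is φ(d) when d | 78 and 0 otherwise.
Here 78 is not a multiple of 15, so there are no elements of order 15.

0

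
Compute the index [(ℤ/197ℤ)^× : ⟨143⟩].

ord(143) | φ(197) = 197 − 1 = 196 = 2^2 · 7^2.
Divisors of 196: 1, 2, 4, 7, 14, 28, 49, 98, 196.
Check 143^d mod 197 for each divisor in increasing order:
143^1 ≡ 143
143^2 ≡ 158
143^4 ≡ 142
143^7 ≡ 6
143^14 ≡ 36
143^28 ≡ 114
143^49 ≡ 196
143^98 ≡ 1
Thus |⟨143⟩| = ord(143) = 98.
[(Z/197Z)^× : ⟨143⟩] = 196/98 = 2.

2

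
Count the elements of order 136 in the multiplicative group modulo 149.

φ(149) = 149 − 1 = 148 = 2^2 · 37.
In a cyclic group of order 148, there are φ(d) elements of order d for each divisor d of 148, and zero for non-divisors.
136 does not divide 148, so no element of (Z/149Z)^× has order 136.

0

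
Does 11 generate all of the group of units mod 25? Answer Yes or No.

No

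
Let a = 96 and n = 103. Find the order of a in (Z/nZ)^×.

102

Since 96 ∈ (Z/103Z)^×, its order divides φ(103) = 103 − 1 = 102 = 2 · 3 · 17.
Divisors of 102: 1, 2, 3, 6, 17, 34, 51, 102.
Test each divisor d:
96^1 ≡ 96
96^2 ≡ 49
96^3 ≡ 69
96^6 ≡ 23
96^17 ≡ 57
96^34 ≡ 56
96^51 ≡ 102
96^102 ≡ 1
Therefore the multiplicative order of 96 modulo 103 is 102.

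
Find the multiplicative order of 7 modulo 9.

By Lagrange's theorem, ord_9(7) divides φ(9) = φ(3^2) = 3·(3−1) = 6 = 2 · 3.
Divisors of 6: 1, 2, 3, 6.
Evaluate successive powers at the divisors of 6:
7^1 ≡ 7 (mod 9)
7^2 ≡ 4 (mod 9)
7^3 ≡ 1 (mod 9) ✓
So ord_9(7) = 3.

3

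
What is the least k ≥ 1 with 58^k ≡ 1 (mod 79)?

26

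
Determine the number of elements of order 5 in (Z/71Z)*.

4

φ(71) = 71 − 1 = 70 = 2 · 5 · 7.
Since (Z/71Z)^× is cyclic of order 70, the number of elements of order d is φ(d) when d | 70 and 0 otherwise.
5 | 70, and φ(5) = 5 − 1 = 4.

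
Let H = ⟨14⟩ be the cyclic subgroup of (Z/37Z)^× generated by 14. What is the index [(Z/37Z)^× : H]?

ord(14) | φ(37) = 37 − 1 = 36 = 2^2 · 3^2.
Divisors of 36: 1, 2, 3, 4, 6, 9, 12, 18, 36.
Test each divisor d:
14^1 ≡ 14
14^2 ≡ 11
14^3 ≡ 6
14^4 ≡ 10
14^6 ≡ 36
14^9 ≡ 31
14^12 ≡ 1
Thus |⟨14⟩| = ord(14) = 12.
[(Z/37Z)^× : ⟨14⟩] = 36/12 = 3.

3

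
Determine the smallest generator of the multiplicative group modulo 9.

φ(9) = φ(3^2) = 3·(3−1) = 6 = 2 · 3.
Test candidates g = 2, 3, … against the prime factors q ∈ {2, 3} of φ(9): g is a generator iff g^(6/q) ≢ 1 for every such q.
g = 2: 2^3 ≡ 8; 2^2 ≡ 4 — none is 1, so 2 is a primitive root.
Hence the least primitive root of 9 is 2.

2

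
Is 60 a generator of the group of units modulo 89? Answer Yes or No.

φ(89) = 89 − 1 = 88 = 2^3 · 11.
60 is a primitive root mod 89 iff 60^(φ(89)/q) ≢ 1 for every prime q | φ(89), i.e. q ∈ {2, 11}.
60^44 ≡ 88 (mod 89)  [q = 2: ≢ 1 ✓]
60^8 ≡ 4 (mod 89)  [q = 11: ≢ 1 ✓]
Every test exponent gives a nontrivial residue, hence 60 generates the full group.

Yes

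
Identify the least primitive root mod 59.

2

φ(59) = 59 − 1 = 58 = 2 · 29.
Test candidates g = 2, 3, … against the prime factors q ∈ {2, 29} of φ(59): g is a generator iff g^(58/q) ≢ 1 for every such q.
g = 2: 2^29 ≡ 58; 2^2 ≡ 4 — none is 1, so 2 is a primitive root.
So 2 is the smallest generator of (Z/59Z)^×.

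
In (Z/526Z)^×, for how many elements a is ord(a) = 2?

1

φ(526) = φ(2)·φ(263) = 1·262 = 262 = 2 · 131.
Since (Z/526Z)^× is cyclic of order 262, the number of elements of order d is φ(d) when d | 262 and 0 otherwise.
2 | 262, and φ(2) = 2 − 1 = 1.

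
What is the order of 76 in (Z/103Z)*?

17

ord(76) | φ(103) = 103 − 1 = 102 = 2 · 3 · 17.
Divisors of 102: 1, 2, 3, 6, 17, 34, 51, 102.
Evaluate successive powers at the divisors of 102:
76^1 ≡ 76 (mod 103)
76^2 ≡ 8 (mod 103)
76^3 ≡ 93 (mod 103)
76^6 ≡ 100 (mod 103)
76^17 ≡ 1 (mod 103) ✓
Hence ord(76) = 17.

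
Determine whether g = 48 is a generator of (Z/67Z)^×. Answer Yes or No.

φ(67) = 67 − 1 = 66 = 2 · 3 · 11.
48 is a primitive root mod 67 iff 48^(φ(67)/q) ≢ 1 for every prime q | φ(67), i.e. q ∈ {2, 3, 11}.
48^33 ≡ 66 (mod 67)  [q = 2: ≢ 1 ✓]
48^22 ≡ 37 (mod 67)  [q = 3: ≢ 1 ✓]
48^6 ≡ 22 (mod 67)  [q = 11: ≢ 1 ✓]
None equal 1, so ord_67(48) = 66: 48 is a primitive root.

Yes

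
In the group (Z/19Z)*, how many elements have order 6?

φ(19) = 19 − 1 = 18 = 2 · 3^2.
(Z/19Z)^× is cyclic (|G| = 18); a cyclic group of order m has exactly φ(d) elements of each order d | m, and none otherwise.
6 = 2 · 3 divides 18, and φ(6) = 2.

2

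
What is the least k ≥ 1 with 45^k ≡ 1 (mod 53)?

By Lagrange's theorem, ord_53(45) divides φ(53) = 53 − 1 = 52 = 2^2 · 13.
Divisors of 52: 1, 2, 4, 13, 26, 52.
Test each divisor d:
45^1 ≡ 45 (mod 53)
45^2 ≡ 11 (mod 53)
45^4 ≡ 15 (mod 53)
45^13 ≡ 30 (mod 53)
45^26 ≡ 52 (mod 53)
45^52 ≡ 1 (mod 53) ✓
Therefore the multiplicative order of 45 modulo 53 is 52.

52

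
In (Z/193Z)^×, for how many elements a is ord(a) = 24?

8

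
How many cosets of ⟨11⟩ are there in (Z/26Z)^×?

ord(11) | φ(26) = φ(2)·φ(13) = 1·12 = 12 = 2^2 · 3.
Divisors of 12: 1, 2, 3, 4, 6, 12.
Test each divisor d:
11^1 ≡ 11
11^2 ≡ 17
11^3 ≡ 5
11^4 ≡ 3
11^6 ≡ 25
11^12 ≡ 1
Thus |⟨11⟩| = ord(11) = 12.
[(Z/26Z)^× : ⟨11⟩] = 12/12 = 1.

1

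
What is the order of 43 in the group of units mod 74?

4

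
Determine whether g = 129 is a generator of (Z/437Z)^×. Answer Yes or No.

No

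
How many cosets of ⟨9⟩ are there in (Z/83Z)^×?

2

By Lagrange's theorem, ord_83(9) divides φ(83) = 83 − 1 = 82 = 2 · 41.
Divisors of 82: 1, 2, 41, 82.
Test each divisor d:
9^1 ≡ 9
9^2 ≡ 81
9^41 ≡ 1
Thus |⟨9⟩| = ord(9) = 41.
[(Z/83Z)^× : ⟨9⟩] = 82/41 = 2.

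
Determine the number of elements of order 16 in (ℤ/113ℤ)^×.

8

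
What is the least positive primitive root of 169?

φ(169) = φ(13^2) = 13·(13−1) = 156 = 2^2 · 3 · 13.
g is a primitive root iff g^(156/q) ≢ 1 (mod 169) for each prime q ∈ {2, 3, 13}.
g = 2: 2^78 ≡ 168; 2^52 ≡ 146; 2^12 ≡ 40 — none is 1, so 2 is a primitive root.
The smallest primitive root modulo 169 is 2.

2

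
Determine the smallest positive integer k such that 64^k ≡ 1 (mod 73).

By Lagrange's theorem, ord_73(64) divides φ(73) = 73 − 1 = 72 = 2^3 · 3^2.
Divisors of 72: 1, 2, 3, 4, 6, 8, 9, 12, 18, 24, 36, 72.
Evaluate successive powers at the divisors of 72:
64^1 ≡ 64 (mod 73)
64^2 ≡ 8 (mod 73)
64^3 ≡ 1 (mod 73) ✓
The smallest such exponent is 3, so the order of 64 is 3.

3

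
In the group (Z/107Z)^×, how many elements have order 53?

52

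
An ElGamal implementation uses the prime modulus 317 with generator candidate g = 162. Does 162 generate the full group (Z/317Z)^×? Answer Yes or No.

Yes

φ(317) = 317 − 1 = 316 = 2^2 · 79.
It suffices to check that the order of 162 is not a proper divisor of 316: compute 162^(316/q) for q ∈ {2, 79}.
162^158 ≡ 316 (mod 317)  [q = 2: ≢ 1 ✓]
162^4 ≡ 51 (mod 317)  [q = 79: ≢ 1 ✓]
None equal 1, so ord_317(162) = 316: 162 is a primitive root.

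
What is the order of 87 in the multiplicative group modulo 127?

Since 87 ∈ (Z/127Z)^×, its order divides φ(127) = 127 − 1 = 126 = 2 · 3^2 · 7.
Divisors of 126: 1, 2, 3, 6, 7, 9, 14, 18, 21, 42, 63, 126.
Evaluate successive powers at the divisors of 126:
87^1 ≡ 87
87^2 ≡ 76
87^3 ≡ 8
87^6 ≡ 64
87^7 ≡ 107
87^9 ≡ 4
87^14 ≡ 19
87^18 ≡ 16
87^21 ≡ 1
Hence ord(87) = 21.

21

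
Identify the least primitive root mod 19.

2

φ(19) = 19 − 1 = 18 = 2 · 3^2.
Test candidates g = 2, 3, … against the prime factors q ∈ {2, 3} of φ(19): g is a generator iff g^(18/q) ≢ 1 for every such q.
g = 2: 2^9 ≡ 18; 2^6 ≡ 7 — none is 1, so 2 is a primitive root.
So 2 is the smallest generator of (Z/19Z)^×.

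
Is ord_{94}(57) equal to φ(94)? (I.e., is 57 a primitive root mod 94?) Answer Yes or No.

φ(94) = φ(2)·φ(47) = 1·46 = 46 = 2 · 23.
Test 57^(46/q) mod 94 for each prime factor q of 46:
57^23 ≡ 93 (mod 94)  [q = 2: ≢ 1 ✓]
57^2 ≡ 53 (mod 94)  [q = 23: ≢ 1 ✓]
None equal 1, so ord_94(57) = 46: 57 is a primitive root.

Yes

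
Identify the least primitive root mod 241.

7

φ(241) = 241 − 1 = 240 = 2^4 · 3 · 5.
g is a primitive root iff g^(240/q) ≢ 1 (mod 241) for each prime q ∈ {2, 3, 5}.
g = 2: 2^120 ≡ 1 — hits 1, so not a primitive root.
g = 3: 3^120 ≡ 1 — hits 1, so not a primitive root.
g = 4: 4^120 ≡ 1 — hits 1, so not a primitive root.
g = 5: 5^120 ≡ 1 — hits 1, so not a primitive root.
g = 6: 6^120 ≡ 1 — hits 1, so not a primitive root.
g = 7: 7^120 ≡ 240; 7^80 ≡ 15; 7^48 ≡ 91 — none is 1, so 7 is a primitive root.
The smallest primitive root modulo 241 is 7.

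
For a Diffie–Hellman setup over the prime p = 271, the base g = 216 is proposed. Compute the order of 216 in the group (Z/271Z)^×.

90

Since 216 ∈ (Z/271Z)^×, its order divides φ(271) = 271 − 1 = 270 = 2 · 3^3 · 5.
Divisors of 270: 1, 2, 3, 5, 6, 9, 10, 15, 18, 27, 30, 45, 54, 90, 135, 270.
Check 216^d mod 271 for each divisor in increasing order:
216^1 ≡ 216
216^2 ≡ 44
216^3 ≡ 19
216^5 ≡ 23
216^6 ≡ 90
216^9 ≡ 84
216^10 ≡ 258
216^15 ≡ 243
216^18 ≡ 10
216^27 ≡ 27
216^30 ≡ 242
216^45 ≡ 270
216^54 ≡ 187
216^90 ≡ 1
Hence ord(216) = 90.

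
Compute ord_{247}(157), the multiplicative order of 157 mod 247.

The order of 157 must divide φ(247) = φ(13·19) = (13−1)·(19−1) = 12·18 = 216 = 2^3 · 3^3.
Divisors of 216: 1, 2, 3, 4, 6, 8, 9, 12, 18, 24, 27, 36, 54, 72, 108, 216.
Evaluate successive powers at the divisors of 216:
157^1 ≡ 157
157^2 ≡ 196
157^3 ≡ 144
157^4 ≡ 131
157^6 ≡ 235
157^8 ≡ 118
157^9 ≡ 1
Hence ord(157) = 9.

9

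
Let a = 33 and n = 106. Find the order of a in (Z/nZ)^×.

52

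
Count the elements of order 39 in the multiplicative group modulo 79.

24

φ(79) = 79 − 1 = 78 = 2 · 3 · 13.
(Z/79Z)^× is cyclic (|G| = 78); a cyclic group of order m has exactly φ(d) elements of each order d | m, and none otherwise.
39 = 3 · 13 divides 78, and φ(39) = 24.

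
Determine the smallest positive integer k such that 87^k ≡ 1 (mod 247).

The order of 87 must divide φ(247) = φ(13·19) = (13−1)·(19−1) = 12·18 = 216 = 2^3 · 3^3.
Divisors of 216: 1, 2, 3, 4, 6, 8, 9, 12, 18, 24, 27, 36, 54, 72, 108, 216.
Evaluate successive powers at the divisors of 216:
87^1 ≡ 87 (mod 247)
87^2 ≡ 159 (mod 247)
87^3 ≡ 1 (mod 247) ✓
Hence ord(87) = 3.

3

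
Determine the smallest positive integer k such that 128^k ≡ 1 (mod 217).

15

By Lagrange's theorem, ord_217(128) divides φ(217) = φ(7·31) = (7−1)·(31−1) = 6·30 = 180 = 2^2 · 3^2 · 5.
Divisors of 180: 1, 2, 3, 4, 5, 6, 9, 10, 12, 15, 18, 20, 30, 36, 45, 60, 90, 180.
Test each divisor d:
128^1 ≡ 128
128^2 ≡ 109
128^3 ≡ 64
128^4 ≡ 163
128^5 ≡ 32
128^6 ≡ 190
128^9 ≡ 8
128^10 ≡ 156
128^12 ≡ 78
128^15 ≡ 1
The smallest such exponent is 15, so the order of 128 is 15.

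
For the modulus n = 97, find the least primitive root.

φ(97) = 97 − 1 = 96 = 2^5 · 3.
Test candidates g = 2, 3, … against the prime factors q ∈ {2, 3} of φ(97): g is a generator iff g^(96/q) ≢ 1 for every such q.
g = 2: 2^48 ≡ 1 — hits 1, so not a primitive root.
g = 3: 3^48 ≡ 1 — hits 1, so not a primitive root.
g = 4: 4^48 ≡ 1 — hits 1, so not a primitive root.
g = 5: 5^48 ≡ 96; 5^32 ≡ 35 — none is 1, so 5 is a primitive root.
Hence the least primitive root of 97 is 5.

5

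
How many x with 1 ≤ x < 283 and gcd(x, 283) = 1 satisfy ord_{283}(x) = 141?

92

φ(283) = 283 − 1 = 282 = 2 · 3 · 47.
Since (Z/283Z)^× is cyclic of order 282, the number of elements of order d is φ(d) when d | 282 and 0 otherwise.
141 = 3 · 47 divides 282, and φ(141) = 92.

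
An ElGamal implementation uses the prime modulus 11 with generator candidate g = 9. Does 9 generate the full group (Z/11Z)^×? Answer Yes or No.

φ(11) = 11 − 1 = 10 = 2 · 5.
9 is a primitive root mod 11 iff 9^(φ(11)/q) ≢ 1 for every prime q | φ(11), i.e. q ∈ {2, 5}.
9^5 ≡ 1 (mod 11)  [q = 2: ≡ 1 ✗]
9^2 ≡ 4 (mod 11)  [q = 5: ≢ 1 ✓]
Since 9^5 ≡ 1, the order of 9 divides 5 < 10, so 9 is not a primitive root.

No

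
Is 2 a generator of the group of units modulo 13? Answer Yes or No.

Yes

φ(13) = 13 − 1 = 12 = 2^2 · 3.
It suffices to check that the order of 2 is not a proper divisor of 12: compute 2^(12/q) for q ∈ {2, 3}.
2^6 ≡ 12 (mod 13)  [q = 2: ≢ 1 ✓]
2^4 ≡ 3 (mod 13)  [q = 3: ≢ 1 ✓]
None equal 1, so ord_13(2) = 12: 2 is a primitive root.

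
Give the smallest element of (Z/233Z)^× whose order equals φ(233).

3

φ(233) = 233 − 1 = 232 = 2^3 · 29.
Test candidates g = 2, 3, … against the prime factors q ∈ {2, 29} of φ(233): g is a generator iff g^(232/q) ≢ 1 for every such q.
g = 2: 2^116 ≡ 1 — hits 1, so not a primitive root.
g = 3: 3^116 ≡ 232; 3^8 ≡ 37 — none is 1, so 3 is a primitive root.
Hence the least primitive root of 233 is 3.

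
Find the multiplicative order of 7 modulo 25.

The order of 7 must divide φ(25) = φ(5^2) = 5·(5−1) = 20 = 2^2 · 5.
Divisors of 20: 1, 2, 4, 5, 10, 20.
Compute 7^d (mod 25) for the divisors d until we hit 1:
7^1 ≡ 7 (mod 25)
7^2 ≡ 24 (mod 25)
7^4 ≡ 1 (mod 25) ✓
Hence ord(7) = 4.

4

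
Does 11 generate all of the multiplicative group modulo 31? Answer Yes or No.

φ(31) = 31 − 1 = 30 = 2 · 3 · 5.
Test 11^(30/q) mod 31 for each prime factor q of 30:
11^15 ≡ 30 (mod 31)  [q = 2: ≢ 1 ✓]
11^10 ≡ 5 (mod 31)  [q = 3: ≢ 1 ✓]
11^6 ≡ 4 (mod 31)  [q = 5: ≢ 1 ✓]
None equal 1, so ord_31(11) = 30: 11 is a primitive root.

Yes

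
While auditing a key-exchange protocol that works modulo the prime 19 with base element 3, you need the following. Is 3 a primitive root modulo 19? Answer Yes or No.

Yes

φ(19) = 19 − 1 = 18 = 2 · 3^2.
It suffices to check that the order of 3 is not a proper divisor of 18: compute 3^(18/q) for q ∈ {2, 3}.
3^9 ≡ 18 (mod 19)  [q = 2: ≢ 1 ✓]
3^6 ≡ 7 (mod 19)  [q = 3: ≢ 1 ✓]
All checks pass, so 3 has order 18 and is a primitive root modulo 19.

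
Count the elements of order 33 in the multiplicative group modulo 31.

0

φ(31) = 31 − 1 = 30 = 2 · 3 · 5.
(Z/31Z)^× is cyclic (|G| = 30); a cyclic group of order m has exactly φ(d) elements of each order d | m, and none otherwise.
Since 33 ∤ 30, the count is 0.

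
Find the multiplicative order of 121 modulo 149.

By Lagrange's theorem, ord_149(121) divides φ(149) = 149 − 1 = 148 = 2^2 · 37.
Divisors of 148: 1, 2, 4, 37, 74, 148.
Test each divisor d:
121^1 ≡ 121 (mod 149)
121^2 ≡ 39 (mod 149)
121^4 ≡ 31 (mod 149)
121^37 ≡ 148 (mod 149)
121^74 ≡ 1 (mod 149) ✓
So ord_149(121) = 74.

74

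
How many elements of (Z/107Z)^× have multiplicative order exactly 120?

0

φ(107) = 107 − 1 = 106 = 2 · 53.
Since (Z/107Z)^× is cyclic of order 106, the number of elements of order d is φ(d) when d | 106 and 0 otherwise.
Here 106 is not a multiple of 120, so there are no elements of order 120.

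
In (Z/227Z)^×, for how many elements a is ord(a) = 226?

112

φ(227) = 227 − 1 = 226 = 2 · 113.
Since (Z/227Z)^× is cyclic of order 226, the number of elements of order d is φ(d) when d | 226 and 0 otherwise.
226 = 2 · 113 divides 226, and φ(226) = 112.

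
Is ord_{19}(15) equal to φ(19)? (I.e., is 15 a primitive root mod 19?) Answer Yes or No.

φ(19) = 19 − 1 = 18 = 2 · 3^2.
An element g generates (Z/19Z)^× iff g^(18/q) ≢ 1 (mod 19) for each prime q ∈ {2, 3}.
15^9 ≡ 18 (mod 19)  [q = 2: ≢ 1 ✓]
15^6 ≡ 11 (mod 19)  [q = 3: ≢ 1 ✓]
All checks pass, so 15 has order 18 and is a primitive root modulo 19.

Yes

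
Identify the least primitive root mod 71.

7

φ(71) = 71 − 1 = 70 = 2 · 5 · 7.
Test candidates g = 2, 3, … against the prime factors q ∈ {2, 5, 7} of φ(71): g is a generator iff g^(70/q) ≢ 1 for every such q.
g = 2: 2^35 ≡ 1 — hits 1, so not a primitive root.
g = 3: 3^35 ≡ 1 — hits 1, so not a primitive root.
g = 4: 4^35 ≡ 1 — hits 1, so not a primitive root.
g = 5: 5^35 ≡ 1 — hits 1, so not a primitive root.
g = 6: 6^35 ≡ 1 — hits 1, so not a primitive root.
g = 7: 7^35 ≡ 70; 7^14 ≡ 54; 7^10 ≡ 45 — none is 1, so 7 is a primitive root.
The smallest primitive root modulo 71 is 7.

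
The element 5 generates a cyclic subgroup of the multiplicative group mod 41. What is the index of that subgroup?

2

The order of 5 must divide φ(41) = 41 − 1 = 40 = 2^3 · 5.
Divisors of 40: 1, 2, 4, 5, 8, 10, 20, 40.
Check 5^d mod 41 for each divisor in increasing order:
5^1 ≡ 5 (mod 41)
5^2 ≡ 25 (mod 41)
5^4 ≡ 10 (mod 41)
5^5 ≡ 9 (mod 41)
5^8 ≡ 18 (mod 41)
5^10 ≡ 40 (mod 41)
5^20 ≡ 1 (mod 41) ✓
So ord_41(5) = 20, hence |⟨5⟩| = 20.
[(Z/41Z)^× : ⟨5⟩] = 40/20 = 2.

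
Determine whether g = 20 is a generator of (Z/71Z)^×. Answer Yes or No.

No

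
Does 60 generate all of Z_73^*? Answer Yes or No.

Yes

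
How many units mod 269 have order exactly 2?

1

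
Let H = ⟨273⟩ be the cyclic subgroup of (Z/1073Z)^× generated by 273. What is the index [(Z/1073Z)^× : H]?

84

By Lagrange's theorem, ord_1073(273) divides φ(1073) = φ(29·37) = (29−1)·(37−1) = 28·36 = 1008 = 2^4 · 3^2 · 7.
Divisors of 1008: 1, 2, 3, 4, 6, 7, 8, 9, 12, 14, 16, 18, 21, 24, 28, 36, 42, 48, 56, 63, 72, 84, 112, 126, 144, 168, 252, 336, 504, 1008.
Check 273^d mod 1073 for each divisor in increasing order:
273^1 ≡ 273
273^2 ≡ 492
273^3 ≡ 191
273^4 ≡ 639
273^6 ≡ 1072
273^7 ≡ 800
273^8 ≡ 581
273^9 ≡ 882
273^12 ≡ 1
The order of 273 is 12, so the subgroup it generates has 12 elements.
The index is φ(1073) / ord(273) = 1008 / 12 = 84.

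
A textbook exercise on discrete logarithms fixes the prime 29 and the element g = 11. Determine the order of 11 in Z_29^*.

28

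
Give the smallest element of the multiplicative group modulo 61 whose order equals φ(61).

2

φ(61) = 61 − 1 = 60 = 2^2 · 3 · 5.
Test candidates g = 2, 3, … against the prime factors q ∈ {2, 3, 5} of φ(61): g is a generator iff g^(60/q) ≢ 1 for every such q.
g = 2: 2^30 ≡ 60; 2^20 ≡ 47; 2^12 ≡ 9 — none is 1, so 2 is a primitive root.
The smallest primitive root modulo 61 is 2.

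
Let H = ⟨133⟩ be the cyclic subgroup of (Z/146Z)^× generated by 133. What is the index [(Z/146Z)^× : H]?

1

The order of 133 must divide φ(146) = φ(2)·φ(73) = 1·72 = 72 = 2^3 · 3^2.
Divisors of 72: 1, 2, 3, 4, 6, 8, 9, 12, 18, 24, 36, 72.
Test each divisor d:
133^1 ≡ 133 (mod 146)
133^2 ≡ 23 (mod 146)
133^3 ≡ 139 (mod 146)
133^4 ≡ 91 (mod 146)
133^6 ≡ 49 (mod 146)
133^8 ≡ 105 (mod 146)
133^9 ≡ 95 (mod 146)
133^12 ≡ 65 (mod 146)
133^18 ≡ 119 (mod 146)
133^24 ≡ 137 (mod 146)
133^36 ≡ 145 (mod 146)
133^72 ≡ 1 (mod 146) ✓
So ord_146(133) = 72, hence |⟨133⟩| = 72.
Index = |(Z/146Z)^×| / |⟨133⟩| = 72 / 72 = 1.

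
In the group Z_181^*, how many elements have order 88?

0

φ(181) = 181 − 1 = 180 = 2^2 · 3^2 · 5.
Since (Z/181Z)^× is cyclic of order 180, the number of elements of order d is φ(d) when d | 180 and 0 otherwise.
Here 180 is not a multiple of 88, so there are no elements of order 88.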